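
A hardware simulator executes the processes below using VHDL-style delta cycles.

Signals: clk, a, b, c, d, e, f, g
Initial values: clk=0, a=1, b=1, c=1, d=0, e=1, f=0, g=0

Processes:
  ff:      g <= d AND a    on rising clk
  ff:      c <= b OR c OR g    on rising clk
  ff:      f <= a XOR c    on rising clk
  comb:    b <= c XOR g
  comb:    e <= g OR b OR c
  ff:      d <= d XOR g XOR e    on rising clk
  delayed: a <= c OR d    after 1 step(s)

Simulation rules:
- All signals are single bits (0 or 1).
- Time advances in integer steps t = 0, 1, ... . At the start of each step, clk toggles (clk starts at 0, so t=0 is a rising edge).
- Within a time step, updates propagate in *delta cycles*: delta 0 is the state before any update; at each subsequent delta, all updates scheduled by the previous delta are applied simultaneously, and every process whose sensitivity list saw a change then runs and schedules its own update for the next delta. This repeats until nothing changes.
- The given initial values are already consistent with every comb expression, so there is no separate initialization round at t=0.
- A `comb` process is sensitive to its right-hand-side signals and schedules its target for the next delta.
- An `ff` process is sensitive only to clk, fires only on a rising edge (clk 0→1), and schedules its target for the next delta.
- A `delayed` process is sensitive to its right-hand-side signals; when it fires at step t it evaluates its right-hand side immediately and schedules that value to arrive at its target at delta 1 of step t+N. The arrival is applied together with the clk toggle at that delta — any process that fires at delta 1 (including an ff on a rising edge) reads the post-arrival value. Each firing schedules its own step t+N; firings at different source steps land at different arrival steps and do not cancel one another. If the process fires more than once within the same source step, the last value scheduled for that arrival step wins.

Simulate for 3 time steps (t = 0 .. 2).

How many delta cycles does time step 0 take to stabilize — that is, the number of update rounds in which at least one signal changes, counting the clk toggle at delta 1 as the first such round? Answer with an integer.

2

[bits: g,d,b,clk,f,e,a,c]
t=0: Δ0=00100111 Δ1=00110111 Δ2=01110111 | 2Δ
t=1: Δ0=01110111 Δ1=01100111 | 1Δ
t=2: Δ0=01100111 Δ1=01110111 Δ2=10110111 Δ3=10010111 | 3Δ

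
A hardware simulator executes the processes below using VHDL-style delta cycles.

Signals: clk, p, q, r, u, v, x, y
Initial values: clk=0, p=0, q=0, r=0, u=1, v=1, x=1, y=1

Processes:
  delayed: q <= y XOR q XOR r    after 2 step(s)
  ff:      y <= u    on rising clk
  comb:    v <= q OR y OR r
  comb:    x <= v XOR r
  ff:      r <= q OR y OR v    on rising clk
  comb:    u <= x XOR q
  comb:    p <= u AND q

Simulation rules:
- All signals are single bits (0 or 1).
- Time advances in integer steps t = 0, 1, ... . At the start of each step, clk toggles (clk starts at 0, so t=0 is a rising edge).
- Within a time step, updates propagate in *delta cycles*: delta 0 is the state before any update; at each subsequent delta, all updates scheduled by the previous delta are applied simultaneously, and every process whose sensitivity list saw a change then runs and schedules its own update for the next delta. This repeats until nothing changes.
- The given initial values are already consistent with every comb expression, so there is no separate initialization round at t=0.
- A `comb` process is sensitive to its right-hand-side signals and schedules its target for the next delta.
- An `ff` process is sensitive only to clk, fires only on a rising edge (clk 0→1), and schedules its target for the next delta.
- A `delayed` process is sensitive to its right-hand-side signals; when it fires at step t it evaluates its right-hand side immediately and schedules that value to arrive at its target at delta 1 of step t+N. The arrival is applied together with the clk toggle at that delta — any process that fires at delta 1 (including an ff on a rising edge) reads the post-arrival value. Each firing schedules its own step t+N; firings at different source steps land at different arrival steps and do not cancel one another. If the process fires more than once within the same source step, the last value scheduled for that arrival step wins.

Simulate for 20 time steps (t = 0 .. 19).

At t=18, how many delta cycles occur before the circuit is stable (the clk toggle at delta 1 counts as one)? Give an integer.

2

[bits: x,u,q,p,v,clk,r,y]
t=0: Δ0=11001001 Δ1=11001101 Δ2=11001111 Δ3=01001111 Δ4=00001111 | 4Δ
t=1: Δ0=00001111 Δ1=00001011 | 1Δ
t=2: Δ0=00001011 Δ1=00001111 Δ2=00001110 | 2Δ
t=3: Δ0=00001110 Δ1=00001010 | 1Δ
t=4: Δ0=00001010 Δ1=00101110 Δ2=01101110 Δ3=01111110 | 3Δ
t=5: Δ0=01111110 Δ1=01111010 | 1Δ
t=6: Δ0=01111010 Δ1=01011110 Δ2=00001111 | 2Δ
t=7: Δ0=00001111 Δ1=00001011 | 1Δ
t=8: Δ0=00001011 Δ1=00001111 Δ2=00001110 | 2Δ
t=9: Δ0=00001110 Δ1=00001010 | 1Δ
t=10: Δ0=00001010 Δ1=00101110 Δ2=01101110 Δ3=01111110 | 3Δ
t=11: Δ0=01111110 Δ1=01111010 | 1Δ
t=12: Δ0=01111010 Δ1=01011110 Δ2=00001111 | 2Δ
t=13: Δ0=00001111 Δ1=00001011 | 1Δ
t=14: Δ0=00001011 Δ1=00001111 Δ2=00001110 | 2Δ
t=15: Δ0=00001110 Δ1=00001010 | 1Δ
t=16: Δ0=00001010 Δ1=00101110 Δ2=01101110 Δ3=01111110 | 3Δ
t=17: Δ0=01111110 Δ1=01111010 | 1Δ
t=18: Δ0=01111010 Δ1=01011110 Δ2=00001111 | 2Δ
t=19: Δ0=00001111 Δ1=00001011 | 1Δ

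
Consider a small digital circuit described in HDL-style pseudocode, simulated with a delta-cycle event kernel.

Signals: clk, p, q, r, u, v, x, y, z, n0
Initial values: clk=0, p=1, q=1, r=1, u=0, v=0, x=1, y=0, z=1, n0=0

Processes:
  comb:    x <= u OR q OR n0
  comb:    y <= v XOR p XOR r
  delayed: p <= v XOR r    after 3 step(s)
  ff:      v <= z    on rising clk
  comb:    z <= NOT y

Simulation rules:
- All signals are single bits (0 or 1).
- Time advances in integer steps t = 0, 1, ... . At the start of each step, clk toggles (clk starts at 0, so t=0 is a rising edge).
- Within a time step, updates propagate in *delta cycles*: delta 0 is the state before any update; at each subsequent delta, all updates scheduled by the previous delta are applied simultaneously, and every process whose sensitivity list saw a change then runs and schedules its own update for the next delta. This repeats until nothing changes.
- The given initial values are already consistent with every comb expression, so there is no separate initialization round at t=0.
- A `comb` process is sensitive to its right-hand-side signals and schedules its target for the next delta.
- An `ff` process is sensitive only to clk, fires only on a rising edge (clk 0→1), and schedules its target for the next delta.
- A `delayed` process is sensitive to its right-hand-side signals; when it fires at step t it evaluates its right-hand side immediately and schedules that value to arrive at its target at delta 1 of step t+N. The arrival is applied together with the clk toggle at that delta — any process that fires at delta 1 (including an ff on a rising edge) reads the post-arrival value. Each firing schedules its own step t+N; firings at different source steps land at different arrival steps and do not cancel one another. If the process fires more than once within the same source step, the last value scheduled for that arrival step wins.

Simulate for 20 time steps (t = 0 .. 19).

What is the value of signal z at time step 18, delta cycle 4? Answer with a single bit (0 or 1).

t=0 Δ0: v=0 p=1 x=1 q=1 y=0 n0=0 z=1 clk=0 u=0 r=1
  Δ1: clk:0→1
  Δ2: v:0→1
  Δ3: y:0→1
  Δ4: z:1→0
  (4Δ to stable)
t=1 Δ0: v=1 p=1 x=1 q=1 y=1 n0=0 z=0 clk=1 u=0 r=1
  Δ1: clk:1→0
  (1Δ to stable)
t=2 Δ0: v=1 p=1 x=1 q=1 y=1 n0=0 z=0 clk=0 u=0 r=1
  Δ1: clk:0→1
  Δ2: v:1→0
  Δ3: y:1→0
  Δ4: z:0→1
  (4Δ to stable)
t=3 Δ0: v=0 p=1 x=1 q=1 y=0 n0=0 z=1 clk=1 u=0 r=1
  Δ1: p:1→0, clk:1→0
  Δ2: y:0→1
  Δ3: z:1→0
  (3Δ to stable)
t=4 Δ0: v=0 p=0 x=1 q=1 y=1 n0=0 z=0 clk=0 u=0 r=1
  Δ1: clk:0→1
  (1Δ to stable)
t=5 Δ0: v=0 p=0 x=1 q=1 y=1 n0=0 z=0 clk=1 u=0 r=1
  Δ1: p:0→1, clk:1→0
  Δ2: y:1→0
  Δ3: z:0→1
  (3Δ to stable)
t=6 Δ0: v=0 p=1 x=1 q=1 y=0 n0=0 z=1 clk=0 u=0 r=1
  Δ1: clk:0→1
  Δ2: v:0→1
  Δ3: y:0→1
  Δ4: z:1→0
  (4Δ to stable)
t=7 Δ0: v=1 p=1 x=1 q=1 y=1 n0=0 z=0 clk=1 u=0 r=1
  Δ1: clk:1→0
  (1Δ to stable)
t=8 Δ0: v=1 p=1 x=1 q=1 y=1 n0=0 z=0 clk=0 u=0 r=1
  Δ1: clk:0→1
  Δ2: v:1→0
  Δ3: y:1→0
  Δ4: z:0→1
  (4Δ to stable)
t=9 Δ0: v=0 p=1 x=1 q=1 y=0 n0=0 z=1 clk=1 u=0 r=1
  Δ1: p:1→0, clk:1→0
  Δ2: y:0→1
  Δ3: z:1→0
  (3Δ to stable)
t=10 Δ0: v=0 p=0 x=1 q=1 y=1 n0=0 z=0 clk=0 u=0 r=1
  Δ1: clk:0→1
  (1Δ to stable)
t=11 Δ0: v=0 p=0 x=1 q=1 y=1 n0=0 z=0 clk=1 u=0 r=1
  Δ1: p:0→1, clk:1→0
  Δ2: y:1→0
  Δ3: z:0→1
  (3Δ to stable)
t=12 Δ0: v=0 p=1 x=1 q=1 y=0 n0=0 z=1 clk=0 u=0 r=1
  Δ1: clk:0→1
  Δ2: v:0→1
  Δ3: y:0→1
  Δ4: z:1→0
  (4Δ to stable)
t=13 Δ0: v=1 p=1 x=1 q=1 y=1 n0=0 z=0 clk=1 u=0 r=1
  Δ1: clk:1→0
  (1Δ to stable)
t=14 Δ0: v=1 p=1 x=1 q=1 y=1 n0=0 z=0 clk=0 u=0 r=1
  Δ1: clk:0→1
  Δ2: v:1→0
  Δ3: y:1→0
  Δ4: z:0→1
  (4Δ to stable)
t=15 Δ0: v=0 p=1 x=1 q=1 y=0 n0=0 z=1 clk=1 u=0 r=1
  Δ1: p:1→0, clk:1→0
  Δ2: y:0→1
  Δ3: z:1→0
  (3Δ to stable)
t=16 Δ0: v=0 p=0 x=1 q=1 y=1 n0=0 z=0 clk=0 u=0 r=1
  Δ1: clk:0→1
  (1Δ to stable)
t=17 Δ0: v=0 p=0 x=1 q=1 y=1 n0=0 z=0 clk=1 u=0 r=1
  Δ1: p:0→1, clk:1→0
  Δ2: y:1→0
  Δ3: z:0→1
  (3Δ to stable)
t=18 Δ0: v=0 p=1 x=1 q=1 y=0 n0=0 z=1 clk=0 u=0 r=1
  Δ1: clk:0→1
  Δ2: v:0→1
  Δ3: y:0→1
  Δ4: z:1→0
  (4Δ to stable)
t=19 Δ0: v=1 p=1 x=1 q=1 y=1 n0=0 z=0 clk=1 u=0 r=1
  Δ1: clk:1→0
  (1Δ to stable)

0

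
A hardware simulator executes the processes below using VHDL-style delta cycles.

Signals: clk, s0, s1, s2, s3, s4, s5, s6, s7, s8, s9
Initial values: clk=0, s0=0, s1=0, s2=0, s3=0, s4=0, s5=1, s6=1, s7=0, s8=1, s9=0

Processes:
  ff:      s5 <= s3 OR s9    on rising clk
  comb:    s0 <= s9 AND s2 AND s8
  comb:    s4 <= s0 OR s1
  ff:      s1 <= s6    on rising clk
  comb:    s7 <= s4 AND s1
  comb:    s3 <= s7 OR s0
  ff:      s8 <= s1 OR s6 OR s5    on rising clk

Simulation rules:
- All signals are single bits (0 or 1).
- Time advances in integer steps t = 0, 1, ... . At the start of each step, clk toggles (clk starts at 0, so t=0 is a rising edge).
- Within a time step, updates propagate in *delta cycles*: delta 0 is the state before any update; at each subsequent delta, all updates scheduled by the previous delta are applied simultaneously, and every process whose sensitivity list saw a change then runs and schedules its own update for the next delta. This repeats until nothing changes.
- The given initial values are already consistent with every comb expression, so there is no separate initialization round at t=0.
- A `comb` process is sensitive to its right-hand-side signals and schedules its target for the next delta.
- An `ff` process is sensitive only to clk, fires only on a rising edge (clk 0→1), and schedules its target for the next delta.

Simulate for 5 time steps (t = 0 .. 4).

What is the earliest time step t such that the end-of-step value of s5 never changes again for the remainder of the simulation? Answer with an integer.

2

t=0 Δ0: clk=0 s6=1 s7=0 s1=0 s8=1 s3=0 s4=0 s9=0 s5=1 s2=0 s0=0
  Δ1: clk:0→1
  Δ2: s1:0→1, s5:1→0
  Δ3: s4:0→1
  Δ4: s7:0→1
  Δ5: s3:0→1
  (5Δ to stable)
t=1 Δ0: clk=1 s6=1 s7=1 s1=1 s8=1 s3=1 s4=1 s9=0 s5=0 s2=0 s0=0
  Δ1: clk:1→0
  (1Δ to stable)
t=2 Δ0: clk=0 s6=1 s7=1 s1=1 s8=1 s3=1 s4=1 s9=0 s5=0 s2=0 s0=0
  Δ1: clk:0→1
  Δ2: s5:0→1
  (2Δ to stable)
t=3 Δ0: clk=1 s6=1 s7=1 s1=1 s8=1 s3=1 s4=1 s9=0 s5=1 s2=0 s0=0
  Δ1: clk:1→0
  (1Δ to stable)
t=4 Δ0: clk=0 s6=1 s7=1 s1=1 s8=1 s3=1 s4=1 s9=0 s5=1 s2=0 s0=0
  Δ1: clk:0→1
  (1Δ to stable)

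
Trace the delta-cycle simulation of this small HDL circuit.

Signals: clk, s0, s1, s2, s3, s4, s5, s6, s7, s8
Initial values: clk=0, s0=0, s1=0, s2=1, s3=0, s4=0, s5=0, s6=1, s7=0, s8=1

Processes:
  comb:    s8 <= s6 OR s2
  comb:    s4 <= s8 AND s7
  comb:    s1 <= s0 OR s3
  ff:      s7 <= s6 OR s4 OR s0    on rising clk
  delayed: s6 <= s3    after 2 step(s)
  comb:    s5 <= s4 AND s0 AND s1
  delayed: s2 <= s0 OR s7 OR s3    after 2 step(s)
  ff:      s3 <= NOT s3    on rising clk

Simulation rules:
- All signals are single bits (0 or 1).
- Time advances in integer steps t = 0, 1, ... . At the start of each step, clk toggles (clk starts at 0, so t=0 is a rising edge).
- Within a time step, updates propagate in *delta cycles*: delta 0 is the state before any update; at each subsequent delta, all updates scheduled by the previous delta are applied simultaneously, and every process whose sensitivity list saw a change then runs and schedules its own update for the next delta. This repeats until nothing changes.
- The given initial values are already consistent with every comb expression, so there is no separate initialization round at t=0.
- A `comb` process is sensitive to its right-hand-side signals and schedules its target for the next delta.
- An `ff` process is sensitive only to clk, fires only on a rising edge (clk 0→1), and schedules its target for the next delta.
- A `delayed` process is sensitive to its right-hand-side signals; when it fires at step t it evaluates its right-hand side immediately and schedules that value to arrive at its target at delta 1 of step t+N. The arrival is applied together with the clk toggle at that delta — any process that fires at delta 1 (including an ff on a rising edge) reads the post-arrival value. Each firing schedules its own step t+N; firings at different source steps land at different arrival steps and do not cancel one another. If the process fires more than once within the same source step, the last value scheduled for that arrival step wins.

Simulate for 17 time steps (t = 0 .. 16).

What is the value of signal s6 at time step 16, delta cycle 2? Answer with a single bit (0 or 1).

0

[bits: s2,clk,s5,s8,s1,s0,s3,s6,s7,s4]
t=0: Δ0=1001000100 Δ1=1101000100 Δ2=1101001110 Δ3=1101101111 | 3Δ
t=1: Δ0=1101101111 Δ1=1001101111 | 1Δ
t=2: Δ0=1001101111 Δ1=1101101111 Δ2=1101100111 Δ3=1101000111 | 3Δ
t=3: Δ0=1101000111 Δ1=1001000111 | 1Δ
t=4: Δ0=1001000111 Δ1=1101000011 Δ2=1101001011 Δ3=1101101011 | 3Δ
t=5: Δ0=1101101011 Δ1=1001101011 | 1Δ
t=6: Δ0=1001101011 Δ1=1101101111 Δ2=1101100111 Δ3=1101000111 | 3Δ
t=7: Δ0=1101000111 Δ1=1001000111 | 1Δ
t=8: Δ0=1001000111 Δ1=1101000011 Δ2=1101001011 Δ3=1101101011 | 3Δ
t=9: Δ0=1101101011 Δ1=1001101011 | 1Δ
t=10: Δ0=1001101011 Δ1=1101101111 Δ2=1101100111 Δ3=1101000111 | 3Δ
t=11: Δ0=1101000111 Δ1=1001000111 | 1Δ
t=12: Δ0=1001000111 Δ1=1101000011 Δ2=1101001011 Δ3=1101101011 | 3Δ
t=13: Δ0=1101101011 Δ1=1001101011 | 1Δ
t=14: Δ0=1001101011 Δ1=1101101111 Δ2=1101100111 Δ3=1101000111 | 3Δ
t=15: Δ0=1101000111 Δ1=1001000111 | 1Δ
t=16: Δ0=1001000111 Δ1=1101000011 Δ2=1101001011 Δ3=1101101011 | 3Δ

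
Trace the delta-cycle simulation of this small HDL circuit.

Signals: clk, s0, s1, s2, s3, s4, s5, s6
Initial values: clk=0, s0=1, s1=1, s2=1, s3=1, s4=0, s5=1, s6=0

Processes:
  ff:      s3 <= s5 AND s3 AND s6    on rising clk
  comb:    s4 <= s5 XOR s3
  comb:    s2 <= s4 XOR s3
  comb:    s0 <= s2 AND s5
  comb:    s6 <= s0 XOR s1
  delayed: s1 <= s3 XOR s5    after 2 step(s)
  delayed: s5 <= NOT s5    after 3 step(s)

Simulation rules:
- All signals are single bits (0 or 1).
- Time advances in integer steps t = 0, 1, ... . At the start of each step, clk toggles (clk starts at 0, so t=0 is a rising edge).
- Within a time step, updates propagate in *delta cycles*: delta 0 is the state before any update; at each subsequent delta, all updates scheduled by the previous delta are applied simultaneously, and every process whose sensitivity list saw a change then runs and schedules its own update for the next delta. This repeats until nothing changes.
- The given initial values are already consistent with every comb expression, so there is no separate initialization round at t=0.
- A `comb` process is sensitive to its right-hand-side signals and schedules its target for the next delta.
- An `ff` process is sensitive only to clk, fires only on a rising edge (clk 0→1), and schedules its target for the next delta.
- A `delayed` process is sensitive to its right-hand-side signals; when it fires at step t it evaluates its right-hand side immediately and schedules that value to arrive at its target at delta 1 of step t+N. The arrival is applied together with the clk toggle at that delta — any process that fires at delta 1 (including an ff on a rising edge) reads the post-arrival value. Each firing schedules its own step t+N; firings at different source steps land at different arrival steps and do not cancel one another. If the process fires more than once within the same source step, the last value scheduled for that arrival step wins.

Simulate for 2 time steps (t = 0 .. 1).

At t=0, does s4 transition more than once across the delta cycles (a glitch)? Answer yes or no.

no

t0.Δ0 clk=0 s5=1 s3=1 s4=0 s0=1 s6=0 s1=1 s2=1
t0.Δ1 clk=1 s5=1 s3=1 s4=0 s0=1 s6=0 s1=1 s2=1
t0.Δ2 clk=1 s5=1 s3=0 s4=0 s0=1 s6=0 s1=1 s2=1
t0.Δ3 clk=1 s5=1 s3=0 s4=1 s0=1 s6=0 s1=1 s2=0
t0.Δ4 clk=1 s5=1 s3=0 s4=1 s0=0 s6=0 s1=1 s2=1
t0.Δ5 clk=1 s5=1 s3=0 s4=1 s0=1 s6=1 s1=1 s2=1
t0.Δ6 clk=1 s5=1 s3=0 s4=1 s0=1 s6=0 s1=1 s2=1
t1.Δ0 clk=1 s5=1 s3=0 s4=1 s0=1 s6=0 s1=1 s2=1
t1.Δ1 clk=0 s5=1 s3=0 s4=1 s0=1 s6=0 s1=1 s2=1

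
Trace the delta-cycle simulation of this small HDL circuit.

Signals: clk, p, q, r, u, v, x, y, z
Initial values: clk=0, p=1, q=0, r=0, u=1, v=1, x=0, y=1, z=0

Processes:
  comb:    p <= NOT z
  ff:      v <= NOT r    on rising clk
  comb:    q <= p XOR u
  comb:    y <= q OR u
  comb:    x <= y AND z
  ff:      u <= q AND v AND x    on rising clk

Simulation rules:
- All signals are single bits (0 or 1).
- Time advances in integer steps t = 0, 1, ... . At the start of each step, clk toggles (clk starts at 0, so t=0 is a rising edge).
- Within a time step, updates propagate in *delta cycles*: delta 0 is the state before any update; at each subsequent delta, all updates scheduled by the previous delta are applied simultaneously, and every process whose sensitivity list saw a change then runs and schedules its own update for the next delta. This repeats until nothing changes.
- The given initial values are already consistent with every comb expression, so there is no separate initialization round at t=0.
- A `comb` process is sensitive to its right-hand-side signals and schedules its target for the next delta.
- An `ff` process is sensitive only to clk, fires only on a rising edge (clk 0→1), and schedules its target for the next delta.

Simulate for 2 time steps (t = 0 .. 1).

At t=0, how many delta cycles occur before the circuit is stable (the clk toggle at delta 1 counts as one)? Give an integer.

t0.Δ0 y=1 q=0 u=1 x=0 v=1 z=0 p=1 r=0 clk=0
t0.Δ1 y=1 q=0 u=1 x=0 v=1 z=0 p=1 r=0 clk=1
t0.Δ2 y=1 q=0 u=0 x=0 v=1 z=0 p=1 r=0 clk=1
t0.Δ3 y=0 q=1 u=0 x=0 v=1 z=0 p=1 r=0 clk=1
t0.Δ4 y=1 q=1 u=0 x=0 v=1 z=0 p=1 r=0 clk=1
t1.Δ0 y=1 q=1 u=0 x=0 v=1 z=0 p=1 r=0 clk=1
t1.Δ1 y=1 q=1 u=0 x=0 v=1 z=0 p=1 r=0 clk=0

4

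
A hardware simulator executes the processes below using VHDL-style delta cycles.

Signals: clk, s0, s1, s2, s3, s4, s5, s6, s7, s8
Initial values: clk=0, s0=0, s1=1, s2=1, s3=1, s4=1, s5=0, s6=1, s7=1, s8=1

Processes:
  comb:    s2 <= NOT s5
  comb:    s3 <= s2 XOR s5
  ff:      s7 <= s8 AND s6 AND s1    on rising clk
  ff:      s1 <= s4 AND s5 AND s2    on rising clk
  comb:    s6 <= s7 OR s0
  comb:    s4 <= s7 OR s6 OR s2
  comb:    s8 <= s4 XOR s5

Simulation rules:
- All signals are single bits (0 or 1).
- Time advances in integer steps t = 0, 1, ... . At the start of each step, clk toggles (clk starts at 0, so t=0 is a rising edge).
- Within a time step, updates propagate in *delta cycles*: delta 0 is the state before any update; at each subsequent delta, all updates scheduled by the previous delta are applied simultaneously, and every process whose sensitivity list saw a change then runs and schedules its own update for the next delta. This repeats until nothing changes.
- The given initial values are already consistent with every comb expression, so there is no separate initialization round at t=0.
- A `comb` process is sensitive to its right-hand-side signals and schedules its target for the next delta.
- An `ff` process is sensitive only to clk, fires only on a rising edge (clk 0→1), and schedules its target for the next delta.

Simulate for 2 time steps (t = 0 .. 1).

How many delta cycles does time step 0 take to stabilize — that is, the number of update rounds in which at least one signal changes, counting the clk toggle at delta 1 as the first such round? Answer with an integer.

2

t0.Δ0 s2=1 s1=1 clk=0 s5=0 s6=1 s3=1 s4=1 s0=0 s8=1 s7=1
t0.Δ1 s2=1 s1=1 clk=1 s5=0 s6=1 s3=1 s4=1 s0=0 s8=1 s7=1
t0.Δ2 s2=1 s1=0 clk=1 s5=0 s6=1 s3=1 s4=1 s0=0 s8=1 s7=1
t1.Δ0 s2=1 s1=0 clk=1 s5=0 s6=1 s3=1 s4=1 s0=0 s8=1 s7=1
t1.Δ1 s2=1 s1=0 clk=0 s5=0 s6=1 s3=1 s4=1 s0=0 s8=1 s7=1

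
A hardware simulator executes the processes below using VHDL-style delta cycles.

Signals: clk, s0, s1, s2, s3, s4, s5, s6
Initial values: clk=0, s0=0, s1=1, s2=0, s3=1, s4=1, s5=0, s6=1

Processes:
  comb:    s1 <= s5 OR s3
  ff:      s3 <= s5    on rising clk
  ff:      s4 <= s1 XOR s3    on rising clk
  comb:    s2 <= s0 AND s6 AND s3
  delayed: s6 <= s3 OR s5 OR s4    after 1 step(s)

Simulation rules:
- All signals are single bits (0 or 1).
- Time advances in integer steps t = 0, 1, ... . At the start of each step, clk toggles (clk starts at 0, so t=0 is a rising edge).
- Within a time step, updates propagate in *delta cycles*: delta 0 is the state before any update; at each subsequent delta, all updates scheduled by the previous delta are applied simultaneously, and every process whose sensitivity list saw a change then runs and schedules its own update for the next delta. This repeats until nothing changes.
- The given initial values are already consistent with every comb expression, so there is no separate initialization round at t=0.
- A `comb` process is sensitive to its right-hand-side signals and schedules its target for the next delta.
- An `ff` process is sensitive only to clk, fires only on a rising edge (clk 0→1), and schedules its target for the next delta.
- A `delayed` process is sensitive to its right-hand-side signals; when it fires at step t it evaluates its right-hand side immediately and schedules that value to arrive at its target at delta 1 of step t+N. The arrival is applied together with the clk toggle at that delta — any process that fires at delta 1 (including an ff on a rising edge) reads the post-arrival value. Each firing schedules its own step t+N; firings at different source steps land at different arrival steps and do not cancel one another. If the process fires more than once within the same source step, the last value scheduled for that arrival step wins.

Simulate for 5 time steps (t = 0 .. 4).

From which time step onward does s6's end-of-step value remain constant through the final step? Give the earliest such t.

1

[bits: s2,s4,clk,s0,s1,s5,s6,s3]
t=0: Δ0=01001011 Δ1=01101011 Δ2=00101010 Δ3=00100010 | 3Δ
t=1: Δ0=00100010 Δ1=00000000 | 1Δ
t=2: Δ0=00000000 Δ1=00100000 | 1Δ
t=3: Δ0=00100000 Δ1=00000000 | 1Δ
t=4: Δ0=00000000 Δ1=00100000 | 1Δ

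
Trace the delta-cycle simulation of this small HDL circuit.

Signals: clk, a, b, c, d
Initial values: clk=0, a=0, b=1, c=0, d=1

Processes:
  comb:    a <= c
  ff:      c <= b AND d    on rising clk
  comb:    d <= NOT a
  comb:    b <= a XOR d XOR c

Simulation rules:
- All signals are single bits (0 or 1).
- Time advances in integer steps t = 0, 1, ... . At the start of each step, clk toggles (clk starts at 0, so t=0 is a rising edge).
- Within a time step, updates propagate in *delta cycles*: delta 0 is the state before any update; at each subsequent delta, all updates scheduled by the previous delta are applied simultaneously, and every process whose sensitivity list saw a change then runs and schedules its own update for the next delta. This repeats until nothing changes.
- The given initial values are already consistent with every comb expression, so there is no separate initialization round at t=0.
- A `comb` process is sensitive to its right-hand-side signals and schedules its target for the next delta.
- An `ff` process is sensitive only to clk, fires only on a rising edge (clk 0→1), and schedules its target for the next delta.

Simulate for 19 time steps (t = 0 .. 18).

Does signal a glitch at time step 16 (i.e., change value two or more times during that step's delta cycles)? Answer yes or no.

t=0 Δ0: b=1 c=0 d=1 clk=0 a=0
  Δ1: clk:0→1
  Δ2: c:0→1
  Δ3: b:1→0, a:0→1
  Δ4: b:0→1, d:1→0
  Δ5: b:1→0
  (5Δ to stable)
t=1 Δ0: b=0 c=1 d=0 clk=1 a=1
  Δ1: clk:1→0
  (1Δ to stable)
t=2 Δ0: b=0 c=1 d=0 clk=0 a=1
  Δ1: clk:0→1
  Δ2: c:1→0
  Δ3: b:0→1, a:1→0
  Δ4: b:1→0, d:0→1
  Δ5: b:0→1
  (5Δ to stable)
t=3 Δ0: b=1 c=0 d=1 clk=1 a=0
  Δ1: clk:1→0
  (1Δ to stable)
t=4 Δ0: b=1 c=0 d=1 clk=0 a=0
  Δ1: clk:0→1
  Δ2: c:0→1
  Δ3: b:1→0, a:0→1
  Δ4: b:0→1, d:1→0
  Δ5: b:1→0
  (5Δ to stable)
t=5 Δ0: b=0 c=1 d=0 clk=1 a=1
  Δ1: clk:1→0
  (1Δ to stable)
t=6 Δ0: b=0 c=1 d=0 clk=0 a=1
  Δ1: clk:0→1
  Δ2: c:1→0
  Δ3: b:0→1, a:1→0
  Δ4: b:1→0, d:0→1
  Δ5: b:0→1
  (5Δ to stable)
t=7 Δ0: b=1 c=0 d=1 clk=1 a=0
  Δ1: clk:1→0
  (1Δ to stable)
t=8 Δ0: b=1 c=0 d=1 clk=0 a=0
  Δ1: clk:0→1
  Δ2: c:0→1
  Δ3: b:1→0, a:0→1
  Δ4: b:0→1, d:1→0
  Δ5: b:1→0
  (5Δ to stable)
t=9 Δ0: b=0 c=1 d=0 clk=1 a=1
  Δ1: clk:1→0
  (1Δ to stable)
t=10 Δ0: b=0 c=1 d=0 clk=0 a=1
  Δ1: clk:0→1
  Δ2: c:1→0
  Δ3: b:0→1, a:1→0
  Δ4: b:1→0, d:0→1
  Δ5: b:0→1
  (5Δ to stable)
t=11 Δ0: b=1 c=0 d=1 clk=1 a=0
  Δ1: clk:1→0
  (1Δ to stable)
t=12 Δ0: b=1 c=0 d=1 clk=0 a=0
  Δ1: clk:0→1
  Δ2: c:0→1
  Δ3: b:1→0, a:0→1
  Δ4: b:0→1, d:1→0
  Δ5: b:1→0
  (5Δ to stable)
t=13 Δ0: b=0 c=1 d=0 clk=1 a=1
  Δ1: clk:1→0
  (1Δ to stable)
t=14 Δ0: b=0 c=1 d=0 clk=0 a=1
  Δ1: clk:0→1
  Δ2: c:1→0
  Δ3: b:0→1, a:1→0
  Δ4: b:1→0, d:0→1
  Δ5: b:0→1
  (5Δ to stable)
t=15 Δ0: b=1 c=0 d=1 clk=1 a=0
  Δ1: clk:1→0
  (1Δ to stable)
t=16 Δ0: b=1 c=0 d=1 clk=0 a=0
  Δ1: clk:0→1
  Δ2: c:0→1
  Δ3: b:1→0, a:0→1
  Δ4: b:0→1, d:1→0
  Δ5: b:1→0
  (5Δ to stable)
t=17 Δ0: b=0 c=1 d=0 clk=1 a=1
  Δ1: clk:1→0
  (1Δ to stable)
t=18 Δ0: b=0 c=1 d=0 clk=0 a=1
  Δ1: clk:0→1
  Δ2: c:1→0
  Δ3: b:0→1, a:1→0
  Δ4: b:1→0, d:0→1
  Δ5: b:0→1
  (5Δ to stable)

no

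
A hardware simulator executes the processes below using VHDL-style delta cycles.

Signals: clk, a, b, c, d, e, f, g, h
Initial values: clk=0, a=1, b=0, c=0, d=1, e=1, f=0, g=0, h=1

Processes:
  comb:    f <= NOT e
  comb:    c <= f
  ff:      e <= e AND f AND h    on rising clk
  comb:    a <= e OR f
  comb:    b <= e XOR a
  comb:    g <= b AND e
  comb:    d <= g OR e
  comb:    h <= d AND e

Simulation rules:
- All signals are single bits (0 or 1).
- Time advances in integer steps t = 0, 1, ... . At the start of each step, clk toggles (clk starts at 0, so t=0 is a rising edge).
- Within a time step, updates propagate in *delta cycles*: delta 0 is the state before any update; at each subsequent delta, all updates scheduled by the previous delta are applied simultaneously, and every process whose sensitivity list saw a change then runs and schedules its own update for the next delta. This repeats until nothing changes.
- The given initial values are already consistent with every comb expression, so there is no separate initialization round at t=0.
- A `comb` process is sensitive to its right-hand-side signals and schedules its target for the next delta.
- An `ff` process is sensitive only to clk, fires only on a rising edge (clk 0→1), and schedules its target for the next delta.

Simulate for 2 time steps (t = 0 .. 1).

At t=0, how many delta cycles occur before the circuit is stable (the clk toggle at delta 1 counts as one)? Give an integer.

[bits: clk,d,f,b,g,e,c,h,a]
t=0: Δ0=010001011 Δ1=110001011 Δ2=110000011 Δ3=101100000 Δ4=101000101 Δ5=101100101 | 5Δ
t=1: Δ0=101100101 Δ1=001100101 | 1Δ

5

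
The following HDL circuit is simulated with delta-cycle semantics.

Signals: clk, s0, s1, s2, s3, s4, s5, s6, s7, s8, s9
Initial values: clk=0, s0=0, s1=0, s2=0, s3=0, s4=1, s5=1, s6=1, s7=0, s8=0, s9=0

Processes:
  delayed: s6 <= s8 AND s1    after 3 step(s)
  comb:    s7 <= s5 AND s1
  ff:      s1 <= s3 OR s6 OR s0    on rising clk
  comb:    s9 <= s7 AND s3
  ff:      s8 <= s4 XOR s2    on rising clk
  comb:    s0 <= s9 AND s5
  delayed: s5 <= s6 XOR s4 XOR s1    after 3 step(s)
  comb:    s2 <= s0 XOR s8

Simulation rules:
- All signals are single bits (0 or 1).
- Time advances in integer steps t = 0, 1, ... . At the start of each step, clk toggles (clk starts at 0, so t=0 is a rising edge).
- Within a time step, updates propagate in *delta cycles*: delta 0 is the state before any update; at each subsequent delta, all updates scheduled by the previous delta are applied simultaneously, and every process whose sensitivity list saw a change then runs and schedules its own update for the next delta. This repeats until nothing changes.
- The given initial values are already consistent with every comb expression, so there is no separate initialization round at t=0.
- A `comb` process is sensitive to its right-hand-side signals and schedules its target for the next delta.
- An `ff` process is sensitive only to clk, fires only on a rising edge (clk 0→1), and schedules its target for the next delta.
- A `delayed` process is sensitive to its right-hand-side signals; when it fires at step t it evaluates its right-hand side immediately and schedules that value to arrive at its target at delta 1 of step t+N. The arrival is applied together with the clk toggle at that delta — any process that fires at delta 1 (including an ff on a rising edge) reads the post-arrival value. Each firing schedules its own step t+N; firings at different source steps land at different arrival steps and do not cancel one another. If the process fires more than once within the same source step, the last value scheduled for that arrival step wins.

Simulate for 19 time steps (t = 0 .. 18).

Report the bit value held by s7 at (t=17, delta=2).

1

[bits: s6,s5,s3,s8,clk,s0,s4,s9,s1,s7,s2]
t=0: Δ0=11000010000 Δ1=11001010000 Δ2=11011010100 Δ3=11011010111 | 3Δ
t=1: Δ0=11011010111 Δ1=11010010111 | 1Δ
t=2: Δ0=11010010111 Δ1=11011010111 Δ2=11001010111 Δ3=11001010110 | 3Δ
t=3: Δ0=11001010110 Δ1=11000010110 | 1Δ
t=4: Δ0=11000010110 Δ1=11001010110 Δ2=11011010110 Δ3=11011010111 | 3Δ
t=5: Δ0=11011010111 Δ1=01010010111 | 1Δ
t=6: Δ0=01010010111 Δ1=01011010111 Δ2=01001010011 Δ3=01001010000 | 3Δ
t=7: Δ0=01001010000 Δ1=11000010000 | 1Δ
t=8: Δ0=11000010000 Δ1=10001010000 Δ2=10011010100 Δ3=10011010101 | 3Δ
t=9: Δ0=10011010101 Δ1=01010010101 Δ2=01010010111 | 2Δ
t=10: Δ0=01010010111 Δ1=00011010111 Δ2=00001010001 Δ3=00001010000 | 3Δ
t=11: Δ0=00001010000 Δ1=11000010000 | 1Δ
t=12: Δ0=11000010000 Δ1=10001010000 Δ2=10011010100 Δ3=10011010101 | 3Δ
t=13: Δ0=10011010101 Δ1=01010010101 Δ2=01010010111 | 2Δ
t=14: Δ0=01010010111 Δ1=00011010111 Δ2=00001010001 Δ3=00001010000 | 3Δ
t=15: Δ0=00001010000 Δ1=11000010000 | 1Δ
t=16: Δ0=11000010000 Δ1=10001010000 Δ2=10011010100 Δ3=10011010101 | 3Δ
t=17: Δ0=10011010101 Δ1=01010010101 Δ2=01010010111 | 2Δ
t=18: Δ0=01010010111 Δ1=00011010111 Δ2=00001010001 Δ3=00001010000 | 3Δ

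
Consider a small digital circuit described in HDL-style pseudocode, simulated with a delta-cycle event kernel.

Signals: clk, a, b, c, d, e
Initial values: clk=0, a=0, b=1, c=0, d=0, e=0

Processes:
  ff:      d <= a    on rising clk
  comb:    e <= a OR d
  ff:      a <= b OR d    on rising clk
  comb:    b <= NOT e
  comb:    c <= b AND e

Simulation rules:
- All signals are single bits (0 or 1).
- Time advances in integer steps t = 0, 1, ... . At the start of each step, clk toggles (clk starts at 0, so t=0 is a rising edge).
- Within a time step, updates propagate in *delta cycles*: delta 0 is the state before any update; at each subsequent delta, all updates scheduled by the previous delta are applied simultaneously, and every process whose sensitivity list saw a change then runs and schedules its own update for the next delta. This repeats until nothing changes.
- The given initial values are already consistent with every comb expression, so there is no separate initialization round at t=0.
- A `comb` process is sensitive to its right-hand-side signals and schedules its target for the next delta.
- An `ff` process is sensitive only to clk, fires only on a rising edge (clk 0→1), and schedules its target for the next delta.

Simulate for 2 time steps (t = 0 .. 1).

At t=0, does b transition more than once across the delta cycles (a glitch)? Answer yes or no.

[bits: b,d,e,c,clk,a]
t=0: Δ0=100000 Δ1=100010 Δ2=100011 Δ3=101011 Δ4=001111 Δ5=001011 | 5Δ
t=1: Δ0=001011 Δ1=001001 | 1Δ

no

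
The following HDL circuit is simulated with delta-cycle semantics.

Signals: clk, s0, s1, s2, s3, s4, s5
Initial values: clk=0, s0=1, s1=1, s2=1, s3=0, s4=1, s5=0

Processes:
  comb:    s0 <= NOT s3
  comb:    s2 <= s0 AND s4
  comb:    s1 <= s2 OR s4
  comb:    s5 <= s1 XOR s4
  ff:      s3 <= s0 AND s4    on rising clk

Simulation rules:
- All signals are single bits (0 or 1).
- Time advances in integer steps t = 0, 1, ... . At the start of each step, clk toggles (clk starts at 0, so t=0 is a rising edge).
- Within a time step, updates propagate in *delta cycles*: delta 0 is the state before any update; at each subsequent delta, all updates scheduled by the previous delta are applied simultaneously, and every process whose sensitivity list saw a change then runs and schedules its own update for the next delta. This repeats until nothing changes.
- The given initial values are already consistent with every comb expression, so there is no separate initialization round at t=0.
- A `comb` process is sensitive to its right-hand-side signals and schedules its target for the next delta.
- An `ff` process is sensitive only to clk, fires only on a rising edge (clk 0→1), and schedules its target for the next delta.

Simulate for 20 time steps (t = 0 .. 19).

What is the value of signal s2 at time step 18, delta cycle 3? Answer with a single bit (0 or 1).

t0.Δ0 s1=1 s4=1 s0=1 s5=0 clk=0 s2=1 s3=0
t0.Δ1 s1=1 s4=1 s0=1 s5=0 clk=1 s2=1 s3=0
t0.Δ2 s1=1 s4=1 s0=1 s5=0 clk=1 s2=1 s3=1
t0.Δ3 s1=1 s4=1 s0=0 s5=0 clk=1 s2=1 s3=1
t0.Δ4 s1=1 s4=1 s0=0 s5=0 clk=1 s2=0 s3=1
t1.Δ0 s1=1 s4=1 s0=0 s5=0 clk=1 s2=0 s3=1
t1.Δ1 s1=1 s4=1 s0=0 s5=0 clk=0 s2=0 s3=1
t2.Δ0 s1=1 s4=1 s0=0 s5=0 clk=0 s2=0 s3=1
t2.Δ1 s1=1 s4=1 s0=0 s5=0 clk=1 s2=0 s3=1
t2.Δ2 s1=1 s4=1 s0=0 s5=0 clk=1 s2=0 s3=0
t2.Δ3 s1=1 s4=1 s0=1 s5=0 clk=1 s2=0 s3=0
t2.Δ4 s1=1 s4=1 s0=1 s5=0 clk=1 s2=1 s3=0
t3.Δ0 s1=1 s4=1 s0=1 s5=0 clk=1 s2=1 s3=0
t3.Δ1 s1=1 s4=1 s0=1 s5=0 clk=0 s2=1 s3=0
t4.Δ0 s1=1 s4=1 s0=1 s5=0 clk=0 s2=1 s3=0
t4.Δ1 s1=1 s4=1 s0=1 s5=0 clk=1 s2=1 s3=0
t4.Δ2 s1=1 s4=1 s0=1 s5=0 clk=1 s2=1 s3=1
t4.Δ3 s1=1 s4=1 s0=0 s5=0 clk=1 s2=1 s3=1
t4.Δ4 s1=1 s4=1 s0=0 s5=0 clk=1 s2=0 s3=1
t5.Δ0 s1=1 s4=1 s0=0 s5=0 clk=1 s2=0 s3=1
t5.Δ1 s1=1 s4=1 s0=0 s5=0 clk=0 s2=0 s3=1
t6.Δ0 s1=1 s4=1 s0=0 s5=0 clk=0 s2=0 s3=1
t6.Δ1 s1=1 s4=1 s0=0 s5=0 clk=1 s2=0 s3=1
t6.Δ2 s1=1 s4=1 s0=0 s5=0 clk=1 s2=0 s3=0
t6.Δ3 s1=1 s4=1 s0=1 s5=0 clk=1 s2=0 s3=0
t6.Δ4 s1=1 s4=1 s0=1 s5=0 clk=1 s2=1 s3=0
t7.Δ0 s1=1 s4=1 s0=1 s5=0 clk=1 s2=1 s3=0
t7.Δ1 s1=1 s4=1 s0=1 s5=0 clk=0 s2=1 s3=0
t8.Δ0 s1=1 s4=1 s0=1 s5=0 clk=0 s2=1 s3=0
t8.Δ1 s1=1 s4=1 s0=1 s5=0 clk=1 s2=1 s3=0
t8.Δ2 s1=1 s4=1 s0=1 s5=0 clk=1 s2=1 s3=1
t8.Δ3 s1=1 s4=1 s0=0 s5=0 clk=1 s2=1 s3=1
t8.Δ4 s1=1 s4=1 s0=0 s5=0 clk=1 s2=0 s3=1
t9.Δ0 s1=1 s4=1 s0=0 s5=0 clk=1 s2=0 s3=1
t9.Δ1 s1=1 s4=1 s0=0 s5=0 clk=0 s2=0 s3=1
t10.Δ0 s1=1 s4=1 s0=0 s5=0 clk=0 s2=0 s3=1
t10.Δ1 s1=1 s4=1 s0=0 s5=0 clk=1 s2=0 s3=1
t10.Δ2 s1=1 s4=1 s0=0 s5=0 clk=1 s2=0 s3=0
t10.Δ3 s1=1 s4=1 s0=1 s5=0 clk=1 s2=0 s3=0
t10.Δ4 s1=1 s4=1 s0=1 s5=0 clk=1 s2=1 s3=0
t11.Δ0 s1=1 s4=1 s0=1 s5=0 clk=1 s2=1 s3=0
t11.Δ1 s1=1 s4=1 s0=1 s5=0 clk=0 s2=1 s3=0
t12.Δ0 s1=1 s4=1 s0=1 s5=0 clk=0 s2=1 s3=0
t12.Δ1 s1=1 s4=1 s0=1 s5=0 clk=1 s2=1 s3=0
t12.Δ2 s1=1 s4=1 s0=1 s5=0 clk=1 s2=1 s3=1
t12.Δ3 s1=1 s4=1 s0=0 s5=0 clk=1 s2=1 s3=1
t12.Δ4 s1=1 s4=1 s0=0 s5=0 clk=1 s2=0 s3=1
t13.Δ0 s1=1 s4=1 s0=0 s5=0 clk=1 s2=0 s3=1
t13.Δ1 s1=1 s4=1 s0=0 s5=0 clk=0 s2=0 s3=1
t14.Δ0 s1=1 s4=1 s0=0 s5=0 clk=0 s2=0 s3=1
t14.Δ1 s1=1 s4=1 s0=0 s5=0 clk=1 s2=0 s3=1
t14.Δ2 s1=1 s4=1 s0=0 s5=0 clk=1 s2=0 s3=0
t14.Δ3 s1=1 s4=1 s0=1 s5=0 clk=1 s2=0 s3=0
t14.Δ4 s1=1 s4=1 s0=1 s5=0 clk=1 s2=1 s3=0
t15.Δ0 s1=1 s4=1 s0=1 s5=0 clk=1 s2=1 s3=0
t15.Δ1 s1=1 s4=1 s0=1 s5=0 clk=0 s2=1 s3=0
t16.Δ0 s1=1 s4=1 s0=1 s5=0 clk=0 s2=1 s3=0
t16.Δ1 s1=1 s4=1 s0=1 s5=0 clk=1 s2=1 s3=0
t16.Δ2 s1=1 s4=1 s0=1 s5=0 clk=1 s2=1 s3=1
t16.Δ3 s1=1 s4=1 s0=0 s5=0 clk=1 s2=1 s3=1
t16.Δ4 s1=1 s4=1 s0=0 s5=0 clk=1 s2=0 s3=1
t17.Δ0 s1=1 s4=1 s0=0 s5=0 clk=1 s2=0 s3=1
t17.Δ1 s1=1 s4=1 s0=0 s5=0 clk=0 s2=0 s3=1
t18.Δ0 s1=1 s4=1 s0=0 s5=0 clk=0 s2=0 s3=1
t18.Δ1 s1=1 s4=1 s0=0 s5=0 clk=1 s2=0 s3=1
t18.Δ2 s1=1 s4=1 s0=0 s5=0 clk=1 s2=0 s3=0
t18.Δ3 s1=1 s4=1 s0=1 s5=0 clk=1 s2=0 s3=0
t18.Δ4 s1=1 s4=1 s0=1 s5=0 clk=1 s2=1 s3=0
t19.Δ0 s1=1 s4=1 s0=1 s5=0 clk=1 s2=1 s3=0
t19.Δ1 s1=1 s4=1 s0=1 s5=0 clk=0 s2=1 s3=0

0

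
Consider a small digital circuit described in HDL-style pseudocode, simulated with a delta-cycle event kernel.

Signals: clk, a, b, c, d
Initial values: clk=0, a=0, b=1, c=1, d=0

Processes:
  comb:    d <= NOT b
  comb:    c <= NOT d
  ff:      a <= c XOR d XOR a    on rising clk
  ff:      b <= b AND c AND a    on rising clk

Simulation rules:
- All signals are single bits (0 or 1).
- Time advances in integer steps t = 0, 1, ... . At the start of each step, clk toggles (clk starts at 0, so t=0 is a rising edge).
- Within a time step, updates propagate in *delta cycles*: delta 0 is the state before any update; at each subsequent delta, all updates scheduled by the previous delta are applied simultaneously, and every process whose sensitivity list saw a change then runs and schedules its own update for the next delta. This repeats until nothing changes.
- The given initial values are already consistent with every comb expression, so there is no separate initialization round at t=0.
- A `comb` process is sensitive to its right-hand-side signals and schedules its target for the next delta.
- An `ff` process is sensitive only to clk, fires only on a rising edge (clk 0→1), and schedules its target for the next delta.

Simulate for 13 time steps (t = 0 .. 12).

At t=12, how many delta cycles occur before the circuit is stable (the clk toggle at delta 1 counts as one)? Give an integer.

t0.Δ0 clk=0 a=0 c=1 b=1 d=0
t0.Δ1 clk=1 a=0 c=1 b=1 d=0
t0.Δ2 clk=1 a=1 c=1 b=0 d=0
t0.Δ3 clk=1 a=1 c=1 b=0 d=1
t0.Δ4 clk=1 a=1 c=0 b=0 d=1
t1.Δ0 clk=1 a=1 c=0 b=0 d=1
t1.Δ1 clk=0 a=1 c=0 b=0 d=1
t2.Δ0 clk=0 a=1 c=0 b=0 d=1
t2.Δ1 clk=1 a=1 c=0 b=0 d=1
t2.Δ2 clk=1 a=0 c=0 b=0 d=1
t3.Δ0 clk=1 a=0 c=0 b=0 d=1
t3.Δ1 clk=0 a=0 c=0 b=0 d=1
t4.Δ0 clk=0 a=0 c=0 b=0 d=1
t4.Δ1 clk=1 a=0 c=0 b=0 d=1
t4.Δ2 clk=1 a=1 c=0 b=0 d=1
t5.Δ0 clk=1 a=1 c=0 b=0 d=1
t5.Δ1 clk=0 a=1 c=0 b=0 d=1
t6.Δ0 clk=0 a=1 c=0 b=0 d=1
t6.Δ1 clk=1 a=1 c=0 b=0 d=1
t6.Δ2 clk=1 a=0 c=0 b=0 d=1
t7.Δ0 clk=1 a=0 c=0 b=0 d=1
t7.Δ1 clk=0 a=0 c=0 b=0 d=1
t8.Δ0 clk=0 a=0 c=0 b=0 d=1
t8.Δ1 clk=1 a=0 c=0 b=0 d=1
t8.Δ2 clk=1 a=1 c=0 b=0 d=1
t9.Δ0 clk=1 a=1 c=0 b=0 d=1
t9.Δ1 clk=0 a=1 c=0 b=0 d=1
t10.Δ0 clk=0 a=1 c=0 b=0 d=1
t10.Δ1 clk=1 a=1 c=0 b=0 d=1
t10.Δ2 clk=1 a=0 c=0 b=0 d=1
t11.Δ0 clk=1 a=0 c=0 b=0 d=1
t11.Δ1 clk=0 a=0 c=0 b=0 d=1
t12.Δ0 clk=0 a=0 c=0 b=0 d=1
t12.Δ1 clk=1 a=0 c=0 b=0 d=1
t12.Δ2 clk=1 a=1 c=0 b=0 d=1

2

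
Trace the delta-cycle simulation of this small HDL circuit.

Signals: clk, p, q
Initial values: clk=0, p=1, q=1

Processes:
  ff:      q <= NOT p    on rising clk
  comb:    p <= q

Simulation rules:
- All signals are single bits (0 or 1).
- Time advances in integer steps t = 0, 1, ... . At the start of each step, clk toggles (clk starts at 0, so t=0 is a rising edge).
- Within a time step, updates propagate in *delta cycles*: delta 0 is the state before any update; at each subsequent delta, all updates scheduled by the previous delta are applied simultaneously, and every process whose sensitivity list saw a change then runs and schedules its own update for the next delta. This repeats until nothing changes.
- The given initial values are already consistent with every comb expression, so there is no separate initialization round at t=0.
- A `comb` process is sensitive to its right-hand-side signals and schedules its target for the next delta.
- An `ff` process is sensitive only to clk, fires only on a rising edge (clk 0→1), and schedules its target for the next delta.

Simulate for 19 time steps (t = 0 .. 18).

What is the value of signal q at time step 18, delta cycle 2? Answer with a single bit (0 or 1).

1

t=0 Δ0: p=1 clk=0 q=1
  Δ1: clk:0→1
  Δ2: q:1→0
  Δ3: p:1→0
  (3Δ to stable)
t=1 Δ0: p=0 clk=1 q=0
  Δ1: clk:1→0
  (1Δ to stable)
t=2 Δ0: p=0 clk=0 q=0
  Δ1: clk:0→1
  Δ2: q:0→1
  Δ3: p:0→1
  (3Δ to stable)
t=3 Δ0: p=1 clk=1 q=1
  Δ1: clk:1→0
  (1Δ to stable)
t=4 Δ0: p=1 clk=0 q=1
  Δ1: clk:0→1
  Δ2: q:1→0
  Δ3: p:1→0
  (3Δ to stable)
t=5 Δ0: p=0 clk=1 q=0
  Δ1: clk:1→0
  (1Δ to stable)
t=6 Δ0: p=0 clk=0 q=0
  Δ1: clk:0→1
  Δ2: q:0→1
  Δ3: p:0→1
  (3Δ to stable)
t=7 Δ0: p=1 clk=1 q=1
  Δ1: clk:1→0
  (1Δ to stable)
t=8 Δ0: p=1 clk=0 q=1
  Δ1: clk:0→1
  Δ2: q:1→0
  Δ3: p:1→0
  (3Δ to stable)
t=9 Δ0: p=0 clk=1 q=0
  Δ1: clk:1→0
  (1Δ to stable)
t=10 Δ0: p=0 clk=0 q=0
  Δ1: clk:0→1
  Δ2: q:0→1
  Δ3: p:0→1
  (3Δ to stable)
t=11 Δ0: p=1 clk=1 q=1
  Δ1: clk:1→0
  (1Δ to stable)
t=12 Δ0: p=1 clk=0 q=1
  Δ1: clk:0→1
  Δ2: q:1→0
  Δ3: p:1→0
  (3Δ to stable)
t=13 Δ0: p=0 clk=1 q=0
  Δ1: clk:1→0
  (1Δ to stable)
t=14 Δ0: p=0 clk=0 q=0
  Δ1: clk:0→1
  Δ2: q:0→1
  Δ3: p:0→1
  (3Δ to stable)
t=15 Δ0: p=1 clk=1 q=1
  Δ1: clk:1→0
  (1Δ to stable)
t=16 Δ0: p=1 clk=0 q=1
  Δ1: clk:0→1
  Δ2: q:1→0
  Δ3: p:1→0
  (3Δ to stable)
t=17 Δ0: p=0 clk=1 q=0
  Δ1: clk:1→0
  (1Δ to stable)
t=18 Δ0: p=0 clk=0 q=0
  Δ1: clk:0→1
  Δ2: q:0→1
  Δ3: p:0→1
  (3Δ to stable)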